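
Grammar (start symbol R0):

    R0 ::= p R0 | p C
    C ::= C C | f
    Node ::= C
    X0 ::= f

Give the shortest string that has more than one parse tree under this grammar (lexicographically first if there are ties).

length 2: no string has ≥2 trees
length 3: no string has ≥2 trees
length 4: p f f f has 2 parse trees

Two derivations of p f f f:
  R0 ⇒ p C ⇒ p C C ⇒ p C C C ⇒ p f C C ⇒ p f f C ⇒ p f f f
  R0 ⇒ p C ⇒ p C C ⇒ p f C ⇒ p f C C ⇒ p f f C ⇒ p f f f

p f f f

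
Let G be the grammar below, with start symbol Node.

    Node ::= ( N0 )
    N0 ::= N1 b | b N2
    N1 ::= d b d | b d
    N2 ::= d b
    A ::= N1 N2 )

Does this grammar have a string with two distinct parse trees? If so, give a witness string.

Ambiguous

Witness: ( b d b )

Derivation 1: Node ⇒ ( N0 ) ⇒ ( N1 b ) ⇒ ( b d b )
Derivation 2: Node ⇒ ( N0 ) ⇒ ( b N2 ) ⇒ ( b d b )

Two distinct leftmost derivations for the same string.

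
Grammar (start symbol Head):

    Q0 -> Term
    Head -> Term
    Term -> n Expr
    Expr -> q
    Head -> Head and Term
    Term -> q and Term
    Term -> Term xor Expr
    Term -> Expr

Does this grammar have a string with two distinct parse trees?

Ambiguous

Witness: q and q

Derivation 1: Head ⇒ Term ⇒ q and Term ⇒ q and Expr ⇒ q and q
Derivation 2: Head ⇒ Head and Term ⇒ Term and Term ⇒ Expr and Term ⇒ q and Term ⇒ q and Expr ⇒ q and q

Two distinct leftmost derivations for the same string.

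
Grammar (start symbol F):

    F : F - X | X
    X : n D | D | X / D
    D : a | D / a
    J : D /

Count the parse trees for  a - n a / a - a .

2

Parse trees for a - n a / a - a:
  [F [F [F [X [D a]]] - [X n [D [D a] / a]]] - [X [D a]]]
  [F [F [F [X [D a]]] - [X [X n [D a]] / [D a]]] - [X [D a]]]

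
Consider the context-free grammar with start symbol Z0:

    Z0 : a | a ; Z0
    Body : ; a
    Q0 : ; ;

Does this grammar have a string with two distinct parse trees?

(Body, Q0 are unreachable from Z0, so their rules don't affect L(Z0).) The reachable grammar is A → atom sep A | atom. Each atom is followed by either the separator (recurse) or end-of-string (stop) — no choice point.

Unambiguous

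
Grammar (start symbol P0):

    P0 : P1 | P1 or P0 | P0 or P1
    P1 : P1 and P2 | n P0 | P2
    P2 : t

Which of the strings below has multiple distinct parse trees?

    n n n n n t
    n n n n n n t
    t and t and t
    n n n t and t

n n n t and t

n n n n n t: 1 tree
n n n n n n t: 1 tree
t and t and t: 1 tree
n n n t and t: 4 trees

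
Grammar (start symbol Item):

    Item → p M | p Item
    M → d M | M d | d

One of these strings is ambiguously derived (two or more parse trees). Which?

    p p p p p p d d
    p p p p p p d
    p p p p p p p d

p p p p p p d d: 2 trees
p p p p p p d: 1 tree
p p p p p p p d: 1 tree

p p p p p p d d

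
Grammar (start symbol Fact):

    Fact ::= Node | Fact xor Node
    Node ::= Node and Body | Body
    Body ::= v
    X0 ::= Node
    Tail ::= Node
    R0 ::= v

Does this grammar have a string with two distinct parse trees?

(X0, Tail, R0 are unreachable from Fact, so their rules don't affect L(Fact).) Fact → Fact xor Node | Node  ;  Node → Node and Body | Body  — a left-associative chain with Body at the bottom. Each string factors uniquely by precedence.

Unambiguous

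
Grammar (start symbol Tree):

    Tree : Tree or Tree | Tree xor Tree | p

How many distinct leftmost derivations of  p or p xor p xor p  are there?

5

Parse trees for p or p xor p xor p:
  [Tree [Tree p] or [Tree [Tree p] xor [Tree [Tree p] xor [Tree p]]]]
  [Tree [Tree p] or [Tree [Tree [Tree p] xor [Tree p]] xor [Tree p]]]
  [Tree [Tree [Tree p] or [Tree p]] xor [Tree [Tree p] xor [Tree p]]]
  [Tree [Tree [Tree p] or [Tree [Tree p] xor [Tree p]]] xor [Tree p]]
  [Tree [Tree [Tree [Tree p] or [Tree p]] xor [Tree p]] xor [Tree p]]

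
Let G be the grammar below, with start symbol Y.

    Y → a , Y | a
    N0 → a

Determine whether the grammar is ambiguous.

Unambiguous

Only Y is reachable from Y; ignoring the rest: The reachable grammar is A → atom sep A | atom. Each atom is followed by either the separator (recurse) or end-of-string (stop) — no choice point.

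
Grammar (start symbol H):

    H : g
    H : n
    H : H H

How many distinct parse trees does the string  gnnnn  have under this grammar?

14

Parse trees for gnnnn (showing first 6 of 14):
  [H [H g] [H [H n] [H [H n] [H [H n] [H n]]]]]
  [H [H g] [H [H n] [H [H [H n] [H n]] [H n]]]]
  [H [H g] [H [H [H n] [H n]] [H [H n] [H n]]]]
  [H [H g] [H [H [H n] [H [H n] [H n]]] [H n]]]
  [H [H g] [H [H [H [H n] [H n]] [H n]] [H n]]]
  [H [H [H g] [H n]] [H [H n] [H [H n] [H n]]]]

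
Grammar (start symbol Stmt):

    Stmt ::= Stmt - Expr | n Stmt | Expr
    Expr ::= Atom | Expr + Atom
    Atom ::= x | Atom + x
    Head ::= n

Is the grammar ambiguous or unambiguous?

Ambiguous

Witness: x + x

Derivation 1: Stmt ⇒ Expr ⇒ Atom ⇒ Atom + x ⇒ x + x
Derivation 2: Stmt ⇒ Expr ⇒ Expr + Atom ⇒ Atom + Atom ⇒ x + Atom ⇒ x + x

Two distinct leftmost derivations for the same string.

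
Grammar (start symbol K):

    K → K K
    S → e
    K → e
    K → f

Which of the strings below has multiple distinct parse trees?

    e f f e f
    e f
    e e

e f f e f

e f f e f: 14 trees
e f: 1 tree
e e: 1 tree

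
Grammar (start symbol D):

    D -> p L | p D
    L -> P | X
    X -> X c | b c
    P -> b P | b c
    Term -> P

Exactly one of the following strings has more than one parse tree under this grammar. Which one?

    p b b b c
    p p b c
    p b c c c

p p b c

p b b b c: 1 tree
p p b c: 2 trees
p b c c c: 1 tree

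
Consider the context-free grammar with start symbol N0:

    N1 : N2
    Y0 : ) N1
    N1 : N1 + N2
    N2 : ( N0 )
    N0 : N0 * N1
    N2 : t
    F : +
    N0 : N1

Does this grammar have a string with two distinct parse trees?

Only N0, N1, N2 are reachable from N0; ignoring the rest: This is a standard precedence ladder (N0 over N1 over N2), with each level left-recursive on its own operator ('*' at N0, '+' at N1). That structure is LR(1), hence unambiguous.

Unambiguous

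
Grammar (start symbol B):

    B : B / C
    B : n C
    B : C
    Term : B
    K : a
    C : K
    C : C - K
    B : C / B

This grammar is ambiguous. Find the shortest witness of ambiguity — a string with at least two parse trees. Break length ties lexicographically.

a / a

length 1: no string has ≥2 trees
length 2: no string has ≥2 trees
length 3: a / a has 2 parse trees

Two derivations of a / a:
  B ⇒ B / C ⇒ C / C ⇒ K / C ⇒ a / C ⇒ a / K ⇒ a / a
  B ⇒ C / B ⇒ K / B ⇒ a / B ⇒ a / C ⇒ a / K ⇒ a / a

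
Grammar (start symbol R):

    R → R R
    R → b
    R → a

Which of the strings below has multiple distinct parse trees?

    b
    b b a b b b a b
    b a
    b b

b b a b b b a b

b: 1 tree
b b a b b b a b: 429 trees
b a: 1 tree
b b: 1 tree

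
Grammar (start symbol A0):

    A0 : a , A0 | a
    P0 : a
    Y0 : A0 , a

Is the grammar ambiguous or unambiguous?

Only A0 is reachable from A0; ignoring the rest: The reachable grammar is A → atom sep A | atom. Each atom is followed by either the separator (recurse) or end-of-string (stop) — no choice point.

Unambiguous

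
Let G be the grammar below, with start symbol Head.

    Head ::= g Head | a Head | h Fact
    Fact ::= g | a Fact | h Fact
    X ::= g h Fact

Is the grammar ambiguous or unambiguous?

Only Head, Fact are reachable from Head; ignoring the rest: The reachable rules are right-linear with at most one rule per (nonterminal, next-terminal) pair. Each input token forces the next rule, so parsing is deterministic.

Unambiguous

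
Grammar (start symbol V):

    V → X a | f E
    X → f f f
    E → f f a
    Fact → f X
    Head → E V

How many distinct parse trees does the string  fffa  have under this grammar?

2

Parse trees for fffa:
  [V [X f f f] a]
  [V f [E f f a]]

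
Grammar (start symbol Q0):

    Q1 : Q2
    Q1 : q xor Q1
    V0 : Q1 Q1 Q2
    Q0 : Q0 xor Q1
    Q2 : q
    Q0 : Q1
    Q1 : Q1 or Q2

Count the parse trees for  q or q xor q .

Parse trees for q or q xor q:
  [Q0 [Q0 [Q1 [Q1 [Q2 q]] or [Q2 q]]] xor [Q1 [Q2 q]]]

1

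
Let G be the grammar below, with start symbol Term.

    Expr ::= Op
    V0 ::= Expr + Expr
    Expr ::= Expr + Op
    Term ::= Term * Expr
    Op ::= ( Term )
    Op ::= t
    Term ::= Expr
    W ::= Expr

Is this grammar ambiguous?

Unambiguous

(V0, W are unreachable from Term, so their rules don't affect L(Term).) This is a standard precedence ladder (Term over Expr over Op), with each level left-recursive on its own operator ('*' at Term, '+' at Expr). That structure is LR(1), hence unambiguous.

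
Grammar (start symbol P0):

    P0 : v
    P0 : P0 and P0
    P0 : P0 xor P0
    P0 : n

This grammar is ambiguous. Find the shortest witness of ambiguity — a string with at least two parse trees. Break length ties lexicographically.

n and n and n

length 1: no string has ≥2 trees
length 3: no string has ≥2 trees
length 5: n and n and n has 2 parse trees

Two derivations of n and n and n:
  P0 ⇒ P0 and P0 ⇒ P0 and P0 and P0 ⇒ n and P0 and P0 ⇒ n and n and P0 ⇒ n and n and n
  P0 ⇒ P0 and P0 ⇒ n and P0 ⇒ n and P0 and P0 ⇒ n and n and P0 ⇒ n and n and n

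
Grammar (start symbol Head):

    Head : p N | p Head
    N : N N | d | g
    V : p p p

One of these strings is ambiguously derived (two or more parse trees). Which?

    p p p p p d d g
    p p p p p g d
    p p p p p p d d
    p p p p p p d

p p p p p d d g: 2 trees
p p p p p g d: 1 tree
p p p p p p d d: 1 tree
p p p p p p d: 1 tree

p p p p p d d g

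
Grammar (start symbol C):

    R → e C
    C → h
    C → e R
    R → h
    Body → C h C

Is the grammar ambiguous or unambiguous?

Unambiguous

Only C, R are reachable from C; ignoring the rest: Restricted to the reachable nonterminals, every rule has the form A → t or A → t B, and no two rules for the same A share a first terminal. The grammar encodes a DFA — one run per string.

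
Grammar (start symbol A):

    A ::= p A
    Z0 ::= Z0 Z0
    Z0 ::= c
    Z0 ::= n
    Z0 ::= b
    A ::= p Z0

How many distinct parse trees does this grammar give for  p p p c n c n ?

5

Parse trees for p p p c n c n:
  [A p [A p [A p [Z0 [Z0 c] [Z0 [Z0 n] [Z0 [Z0 c] [Z0 n]]]]]]]
  [A p [A p [A p [Z0 [Z0 c] [Z0 [Z0 [Z0 n] [Z0 c]] [Z0 n]]]]]]
  [A p [A p [A p [Z0 [Z0 [Z0 c] [Z0 n]] [Z0 [Z0 c] [Z0 n]]]]]]
  [A p [A p [A p [Z0 [Z0 [Z0 c] [Z0 [Z0 n] [Z0 c]]] [Z0 n]]]]]
  [A p [A p [A p [Z0 [Z0 [Z0 [Z0 c] [Z0 n]] [Z0 c]] [Z0 n]]]]]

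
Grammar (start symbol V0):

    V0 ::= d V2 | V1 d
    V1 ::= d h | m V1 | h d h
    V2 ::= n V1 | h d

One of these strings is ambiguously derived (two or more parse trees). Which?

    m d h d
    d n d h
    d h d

m d h d: 1 tree
d n d h: 1 tree
d h d: 2 trees

d h d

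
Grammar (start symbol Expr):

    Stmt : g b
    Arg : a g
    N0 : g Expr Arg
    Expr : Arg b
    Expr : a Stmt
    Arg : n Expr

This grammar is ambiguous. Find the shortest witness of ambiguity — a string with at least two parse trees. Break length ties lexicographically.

a g b

length 3: a g b has 2 parse trees

Two derivations of a g b:
  Expr ⇒ Arg b ⇒ a g b
  Expr ⇒ a Stmt ⇒ a g b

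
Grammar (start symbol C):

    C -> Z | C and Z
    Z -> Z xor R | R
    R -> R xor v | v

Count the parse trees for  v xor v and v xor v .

Parse trees for v xor v and v xor v:
  [C [C [Z [Z [R v]] xor [R v]]] and [Z [Z [R v]] xor [R v]]]
  [C [C [Z [Z [R v]] xor [R v]]] and [Z [R [R v] xor v]]]
  [C [C [Z [R [R v] xor v]]] and [Z [Z [R v]] xor [R v]]]
  [C [C [Z [R [R v] xor v]]] and [Z [R [R v] xor v]]]

4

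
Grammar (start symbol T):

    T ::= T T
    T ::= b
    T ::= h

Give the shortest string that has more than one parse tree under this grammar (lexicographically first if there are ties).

b b b

length 1: no string has ≥2 trees
length 2: no string has ≥2 trees
length 3: b b b has 2 parse trees

Two derivations of b b b:
  T ⇒ T T ⇒ T T T ⇒ b T T ⇒ b b T ⇒ b b b
  T ⇒ T T ⇒ b T ⇒ b T T ⇒ b b T ⇒ b b b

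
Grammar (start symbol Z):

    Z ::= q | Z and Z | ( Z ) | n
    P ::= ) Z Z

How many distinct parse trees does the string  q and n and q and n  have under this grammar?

Parse trees for q and n and q and n:
  [Z [Z q] and [Z [Z n] and [Z [Z q] and [Z n]]]]
  [Z [Z q] and [Z [Z [Z n] and [Z q]] and [Z n]]]
  [Z [Z [Z q] and [Z n]] and [Z [Z q] and [Z n]]]
  [Z [Z [Z q] and [Z [Z n] and [Z q]]] and [Z n]]
  [Z [Z [Z [Z q] and [Z n]] and [Z q]] and [Z n]]

5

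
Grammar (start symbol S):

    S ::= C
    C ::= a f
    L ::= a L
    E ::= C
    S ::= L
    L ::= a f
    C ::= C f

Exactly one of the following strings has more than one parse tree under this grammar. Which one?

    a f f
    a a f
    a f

a f f: 1 tree
a a f: 1 tree
a f: 2 trees

a f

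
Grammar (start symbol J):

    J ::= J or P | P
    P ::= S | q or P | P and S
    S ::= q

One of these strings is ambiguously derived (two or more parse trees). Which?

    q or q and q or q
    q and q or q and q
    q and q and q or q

q or q and q or q

q or q and q or q: 3 trees
q and q or q and q: 1 tree
q and q and q or q: 1 tree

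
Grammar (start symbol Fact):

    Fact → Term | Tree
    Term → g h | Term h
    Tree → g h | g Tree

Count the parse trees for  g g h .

Parse trees for g g h:
  [Fact [Tree g [Tree g h]]]

1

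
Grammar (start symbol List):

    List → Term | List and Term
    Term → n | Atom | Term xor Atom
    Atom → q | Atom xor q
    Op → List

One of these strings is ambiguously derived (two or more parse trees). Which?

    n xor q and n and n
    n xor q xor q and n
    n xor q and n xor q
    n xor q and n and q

n xor q xor q and n

n xor q and n and n: 1 tree
n xor q xor q and n: 2 trees
n xor q and n xor q: 1 tree
n xor q and n and q: 1 tree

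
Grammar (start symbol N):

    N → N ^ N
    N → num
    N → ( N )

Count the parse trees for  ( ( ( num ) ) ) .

1

Parse trees for ( ( ( num ) ) ):
  [N ( [N ( [N ( [N num] )] )] )]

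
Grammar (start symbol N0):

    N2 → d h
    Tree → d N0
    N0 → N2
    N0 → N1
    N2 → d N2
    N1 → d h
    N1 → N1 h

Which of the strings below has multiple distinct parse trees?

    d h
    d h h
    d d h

d h

d h: 2 trees
d h h: 1 tree
d d h: 1 tree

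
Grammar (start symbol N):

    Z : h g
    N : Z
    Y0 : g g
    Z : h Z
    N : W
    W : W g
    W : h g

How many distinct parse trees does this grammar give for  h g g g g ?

Parse trees for h g g g g:
  [N [W [W [W [W h g] g] g] g]]

1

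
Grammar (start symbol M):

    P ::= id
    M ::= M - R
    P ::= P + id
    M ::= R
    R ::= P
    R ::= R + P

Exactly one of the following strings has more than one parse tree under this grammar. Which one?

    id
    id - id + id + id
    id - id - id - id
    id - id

id - id + id + id

id: 1 tree
id - id + id + id: 4 trees
id - id - id - id: 1 tree
id - id: 1 tree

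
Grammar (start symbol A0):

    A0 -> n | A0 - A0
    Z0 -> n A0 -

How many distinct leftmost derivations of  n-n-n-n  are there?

5

Parse trees for n-n-n-n:
  [A0 [A0 n] - [A0 [A0 n] - [A0 [A0 n] - [A0 n]]]]
  [A0 [A0 n] - [A0 [A0 [A0 n] - [A0 n]] - [A0 n]]]
  [A0 [A0 [A0 n] - [A0 n]] - [A0 [A0 n] - [A0 n]]]
  [A0 [A0 [A0 n] - [A0 [A0 n] - [A0 n]]] - [A0 n]]
  [A0 [A0 [A0 [A0 n] - [A0 n]] - [A0 n]] - [A0 n]]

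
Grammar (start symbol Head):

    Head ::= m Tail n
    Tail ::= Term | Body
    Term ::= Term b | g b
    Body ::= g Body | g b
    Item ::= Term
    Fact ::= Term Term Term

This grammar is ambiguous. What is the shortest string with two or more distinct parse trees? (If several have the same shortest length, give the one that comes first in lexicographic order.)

m g b n

length 4: m g b n has 2 parse trees

Two derivations of m g b n:
  Head ⇒ m Tail n ⇒ m Term n ⇒ m g b n
  Head ⇒ m Tail n ⇒ m Body n ⇒ m g b n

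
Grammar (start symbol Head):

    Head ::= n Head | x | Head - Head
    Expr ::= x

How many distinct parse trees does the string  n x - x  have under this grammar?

2

Parse trees for n x - x:
  [Head n [Head [Head x] - [Head x]]]
  [Head [Head n [Head x]] - [Head x]]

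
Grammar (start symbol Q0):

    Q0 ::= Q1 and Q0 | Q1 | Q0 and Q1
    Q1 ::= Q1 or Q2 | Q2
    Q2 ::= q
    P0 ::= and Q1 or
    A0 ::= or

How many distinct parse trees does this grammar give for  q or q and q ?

2

Parse trees for q or q and q:
  [Q0 [Q1 [Q1 [Q2 q]] or [Q2 q]] and [Q0 [Q1 [Q2 q]]]]
  [Q0 [Q0 [Q1 [Q1 [Q2 q]] or [Q2 q]]] and [Q1 [Q2 q]]]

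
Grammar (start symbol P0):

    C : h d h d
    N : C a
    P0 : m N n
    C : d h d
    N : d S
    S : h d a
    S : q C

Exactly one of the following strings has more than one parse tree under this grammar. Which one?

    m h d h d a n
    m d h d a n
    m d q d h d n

m d h d a n

m h d h d a n: 1 tree
m d h d a n: 2 trees
m d q d h d n: 1 tree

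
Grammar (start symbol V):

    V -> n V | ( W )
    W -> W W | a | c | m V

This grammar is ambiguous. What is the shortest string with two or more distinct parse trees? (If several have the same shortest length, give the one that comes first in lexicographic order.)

( a a a )

length 3: no string has ≥2 trees
length 4: no string has ≥2 trees
length 5: ( a a a ) has 2 parse trees

Two derivations of ( a a a ):
  V ⇒ ( W ) ⇒ ( W W ) ⇒ ( W W W ) ⇒ ( a W W ) ⇒ ( a a W ) ⇒ ( a a a )
  V ⇒ ( W ) ⇒ ( W W ) ⇒ ( a W ) ⇒ ( a W W ) ⇒ ( a a W ) ⇒ ( a a a )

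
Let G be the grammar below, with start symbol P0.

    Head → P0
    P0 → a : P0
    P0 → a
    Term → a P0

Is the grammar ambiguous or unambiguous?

Only P0 is reachable from P0; ignoring the rest: The reachable grammar is A → atom sep A | atom. Each atom is followed by either the separator (recurse) or end-of-string (stop) — no choice point.

Unambiguous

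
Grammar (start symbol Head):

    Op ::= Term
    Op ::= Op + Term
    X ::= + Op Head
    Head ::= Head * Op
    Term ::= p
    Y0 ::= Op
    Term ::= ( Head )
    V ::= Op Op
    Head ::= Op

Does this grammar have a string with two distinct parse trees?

Only Head, Op, Term are reachable from Head; ignoring the rest: Head → Head * Op | Op  ;  Op → Op + Term | Term  — a left-associative chain with Term at the bottom. Each string factors uniquely by precedence.

Unambiguous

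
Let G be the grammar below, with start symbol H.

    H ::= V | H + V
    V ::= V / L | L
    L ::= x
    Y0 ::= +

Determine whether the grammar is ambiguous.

Only H, V, L are reachable from H; ignoring the rest: H → H + V | V  ;  V → V / L | L  — a left-associative chain with L at the bottom. Each string factors uniquely by precedence.

Unambiguous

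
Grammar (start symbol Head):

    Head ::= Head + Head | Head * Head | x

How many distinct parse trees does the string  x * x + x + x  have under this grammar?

Parse trees for x * x + x + x:
  [Head [Head [Head x] * [Head x]] + [Head [Head x] + [Head x]]]
  [Head [Head [Head [Head x] * [Head x]] + [Head x]] + [Head x]]
  [Head [Head [Head x] * [Head [Head x] + [Head x]]] + [Head x]]
  [Head [Head x] * [Head [Head x] + [Head [Head x] + [Head x]]]]
  [Head [Head x] * [Head [Head [Head x] + [Head x]] + [Head x]]]

5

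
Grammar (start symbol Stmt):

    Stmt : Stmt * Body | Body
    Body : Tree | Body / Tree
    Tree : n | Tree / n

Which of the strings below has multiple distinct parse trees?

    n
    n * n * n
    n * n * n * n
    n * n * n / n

n * n * n / n

n: 1 tree
n * n * n: 1 tree
n * n * n * n: 1 tree
n * n * n / n: 2 trees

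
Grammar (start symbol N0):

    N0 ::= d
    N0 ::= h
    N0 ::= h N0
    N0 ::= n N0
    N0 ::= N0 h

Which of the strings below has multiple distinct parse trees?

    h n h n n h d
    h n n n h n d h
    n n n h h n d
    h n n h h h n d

h n n n h n d h

h n h n n h d: 1 tree
h n n n h n d h: 7 trees
n n n h h n d: 1 tree
h n n h h h n d: 1 tree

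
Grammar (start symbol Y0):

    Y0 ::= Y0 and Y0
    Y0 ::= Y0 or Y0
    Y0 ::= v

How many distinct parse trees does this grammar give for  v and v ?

Parse trees for v and v:
  [Y0 [Y0 v] and [Y0 v]]

1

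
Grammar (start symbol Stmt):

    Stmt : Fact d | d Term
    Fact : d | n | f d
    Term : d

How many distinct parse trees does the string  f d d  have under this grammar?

1

Parse trees for f d d:
  [Stmt [Fact f d] d]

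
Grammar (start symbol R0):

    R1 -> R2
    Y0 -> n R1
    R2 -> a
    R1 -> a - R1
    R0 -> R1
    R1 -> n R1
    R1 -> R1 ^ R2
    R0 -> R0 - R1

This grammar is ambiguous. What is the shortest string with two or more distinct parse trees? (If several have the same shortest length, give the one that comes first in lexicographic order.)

length 1: no string has ≥2 trees
length 2: no string has ≥2 trees
length 3: a - a has 2 parse trees

Two derivations of a - a:
  R0 ⇒ R1 ⇒ a - R1 ⇒ a - R2 ⇒ a - a
  R0 ⇒ R0 - R1 ⇒ R1 - R1 ⇒ R2 - R1 ⇒ a - R1 ⇒ a - R2 ⇒ a - a

a - a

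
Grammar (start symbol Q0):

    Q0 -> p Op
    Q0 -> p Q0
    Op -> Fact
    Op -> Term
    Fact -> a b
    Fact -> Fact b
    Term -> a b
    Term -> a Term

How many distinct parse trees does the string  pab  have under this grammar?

Parse trees for pab:
  [Q0 p [Op [Fact a b]]]
  [Q0 p [Op [Term a b]]]

2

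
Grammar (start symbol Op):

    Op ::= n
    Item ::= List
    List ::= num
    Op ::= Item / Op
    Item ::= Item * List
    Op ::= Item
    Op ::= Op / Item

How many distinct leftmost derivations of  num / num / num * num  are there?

4

Parse trees for num / num / num * num:
  [Op [Item [List num]] / [Op [Item [List num]] / [Op [Item [Item [List num]] * [List num]]]]]
  [Op [Item [List num]] / [Op [Op [Item [List num]]] / [Item [Item [List num]] * [List num]]]]
  [Op [Op [Item [List num]] / [Op [Item [List num]]]] / [Item [Item [List num]] * [List num]]]
  [Op [Op [Op [Item [List num]]] / [Item [List num]]] / [Item [Item [List num]] * [List num]]]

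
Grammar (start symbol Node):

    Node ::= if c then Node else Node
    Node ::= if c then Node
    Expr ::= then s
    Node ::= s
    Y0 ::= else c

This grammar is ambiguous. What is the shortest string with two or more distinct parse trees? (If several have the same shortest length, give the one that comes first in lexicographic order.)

if c then if c then s else s

length 1: no string has ≥2 trees
length 4: no string has ≥2 trees
length 6: no string has ≥2 trees
length 7: no string has ≥2 trees
length 9: if c then if c then s else s has 2 parse trees

Two derivations of if c then if c then s else s:
  Node ⇒ if c then Node else Node ⇒ if c then if c then Node else Node ⇒ if c then if c then s else Node ⇒ if c then if c then s else s
  Node ⇒ if c then Node ⇒ if c then if c then Node else Node ⇒ if c then if c then s else Node ⇒ if c then if c then s else s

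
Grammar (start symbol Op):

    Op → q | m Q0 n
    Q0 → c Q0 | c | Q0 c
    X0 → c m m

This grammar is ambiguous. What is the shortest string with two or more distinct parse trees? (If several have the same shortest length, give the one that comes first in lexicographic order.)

m c c n

length 1: no string has ≥2 trees
length 3: no string has ≥2 trees
length 4: m c c n has 2 parse trees

Two derivations of m c c n:
  Op ⇒ m Q0 n ⇒ m c Q0 n ⇒ m c c n
  Op ⇒ m Q0 n ⇒ m Q0 c n ⇒ m c c n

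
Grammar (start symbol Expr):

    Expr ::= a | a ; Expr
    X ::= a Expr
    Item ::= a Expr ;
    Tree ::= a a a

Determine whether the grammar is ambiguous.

Unambiguous

(X, Item, Tree are unreachable from Expr, so their rules don't affect L(Expr).) The reachable grammar is A → atom sep A | atom. Each atom is followed by either the separator (recurse) or end-of-string (stop) — no choice point.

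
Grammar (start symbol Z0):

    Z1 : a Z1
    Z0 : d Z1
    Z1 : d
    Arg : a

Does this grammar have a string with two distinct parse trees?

Only Z0, Z1 are reachable from Z0; ignoring the rest: Restricted to the reachable nonterminals, every rule has the form A → t or A → t B, and no two rules for the same A share a first terminal. The grammar encodes a DFA — one run per string.

Unambiguous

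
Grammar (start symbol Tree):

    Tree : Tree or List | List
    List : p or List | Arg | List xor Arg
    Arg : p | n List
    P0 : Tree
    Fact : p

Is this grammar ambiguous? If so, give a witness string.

Ambiguous

Witness: p or p

Derivation 1: Tree ⇒ Tree or List ⇒ List or List ⇒ Arg or List ⇒ p or List ⇒ p or Arg ⇒ p or p
Derivation 2: Tree ⇒ List ⇒ p or List ⇒ p or Arg ⇒ p or p

Two distinct leftmost derivations for the same string.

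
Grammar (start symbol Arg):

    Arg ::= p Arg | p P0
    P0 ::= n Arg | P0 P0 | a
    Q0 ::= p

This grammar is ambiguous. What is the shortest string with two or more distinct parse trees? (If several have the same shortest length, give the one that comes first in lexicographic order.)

length 2: no string has ≥2 trees
length 3: no string has ≥2 trees
length 4: p a a a has 2 parse trees

Two derivations of p a a a:
  Arg ⇒ p P0 ⇒ p P0 P0 ⇒ p P0 P0 P0 ⇒ p a P0 P0 ⇒ p a a P0 ⇒ p a a a
  Arg ⇒ p P0 ⇒ p P0 P0 ⇒ p a P0 ⇒ p a P0 P0 ⇒ p a a P0 ⇒ p a a a

p a a a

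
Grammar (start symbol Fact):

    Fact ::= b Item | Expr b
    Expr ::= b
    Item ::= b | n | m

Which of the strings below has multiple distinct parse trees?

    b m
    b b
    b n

b m: 1 tree
b b: 2 trees
b n: 1 tree

b b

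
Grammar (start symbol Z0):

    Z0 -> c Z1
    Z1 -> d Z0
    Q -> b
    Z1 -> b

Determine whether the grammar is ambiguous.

(Q is unreachable from Z0, so its rules don't affect L(Z0).) Restricted to the reachable nonterminals, every rule has the form A → t or A → t B, and no two rules for the same A share a first terminal. The grammar encodes a DFA — one run per string.

Unambiguous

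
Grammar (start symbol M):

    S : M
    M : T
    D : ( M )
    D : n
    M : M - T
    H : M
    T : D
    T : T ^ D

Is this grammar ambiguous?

Unambiguous

(S, H are unreachable from M, so their rules don't affect L(M).) The grammar is stratified — M handles '-' (left-recursive), T handles '^', D atoms. Each operator has a fixed associativity and precedence level, so every string has one parse.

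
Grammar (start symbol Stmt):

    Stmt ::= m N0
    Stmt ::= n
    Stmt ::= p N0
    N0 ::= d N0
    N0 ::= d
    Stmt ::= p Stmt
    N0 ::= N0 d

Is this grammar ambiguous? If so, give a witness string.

Witness: m d d

Derivation 1: Stmt ⇒ m N0 ⇒ m d N0 ⇒ m d d
Derivation 2: Stmt ⇒ m N0 ⇒ m N0 d ⇒ m d d

Two distinct leftmost derivations for the same string.

Ambiguous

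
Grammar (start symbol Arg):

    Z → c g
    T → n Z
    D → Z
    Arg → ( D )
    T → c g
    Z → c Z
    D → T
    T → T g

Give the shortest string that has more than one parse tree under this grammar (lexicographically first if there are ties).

( c g )

length 4: ( c g ) has 2 parse trees

Two derivations of ( c g ):
  Arg ⇒ ( D ) ⇒ ( Z ) ⇒ ( c g )
  Arg ⇒ ( D ) ⇒ ( T ) ⇒ ( c g )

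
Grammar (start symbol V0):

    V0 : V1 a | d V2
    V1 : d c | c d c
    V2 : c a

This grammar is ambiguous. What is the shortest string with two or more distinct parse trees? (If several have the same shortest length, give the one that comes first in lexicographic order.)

length 3: d c a has 2 parse trees

Two derivations of d c a:
  V0 ⇒ V1 a ⇒ d c a
  V0 ⇒ d V2 ⇒ d c a

d c a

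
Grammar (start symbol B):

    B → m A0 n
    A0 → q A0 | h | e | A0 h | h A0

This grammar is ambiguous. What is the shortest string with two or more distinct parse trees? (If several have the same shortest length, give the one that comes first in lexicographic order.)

m h h n

length 3: no string has ≥2 trees
length 4: m h h n has 2 parse trees

Two derivations of m h h n:
  B ⇒ m A0 n ⇒ m A0 h n ⇒ m h h n
  B ⇒ m A0 n ⇒ m h A0 n ⇒ m h h n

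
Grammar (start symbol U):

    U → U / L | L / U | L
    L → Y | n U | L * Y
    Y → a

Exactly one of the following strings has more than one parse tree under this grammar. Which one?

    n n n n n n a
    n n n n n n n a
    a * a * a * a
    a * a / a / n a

n n n n n n a: 1 tree
n n n n n n n a: 1 tree
a * a * a * a: 1 tree
a * a / a / n a: 4 trees

a * a / a / n a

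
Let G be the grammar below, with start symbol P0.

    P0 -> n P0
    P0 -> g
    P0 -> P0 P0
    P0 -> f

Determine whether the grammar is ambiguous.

Ambiguous

Witness: f f f

Derivation 1: P0 ⇒ P0 P0 ⇒ P0 P0 P0 ⇒ f P0 P0 ⇒ f f P0 ⇒ f f f
Derivation 2: P0 ⇒ P0 P0 ⇒ f P0 ⇒ f P0 P0 ⇒ f f P0 ⇒ f f f

Two distinct leftmost derivations for the same string.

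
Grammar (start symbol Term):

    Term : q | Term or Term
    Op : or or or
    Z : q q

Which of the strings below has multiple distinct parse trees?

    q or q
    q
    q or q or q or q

q or q or q or q

q or q: 1 tree
q: 1 tree
q or q or q or q: 5 trees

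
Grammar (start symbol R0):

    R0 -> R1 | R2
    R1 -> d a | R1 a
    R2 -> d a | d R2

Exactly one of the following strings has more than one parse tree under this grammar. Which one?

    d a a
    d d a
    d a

d a

d a a: 1 tree
d d a: 1 tree
d a: 2 trees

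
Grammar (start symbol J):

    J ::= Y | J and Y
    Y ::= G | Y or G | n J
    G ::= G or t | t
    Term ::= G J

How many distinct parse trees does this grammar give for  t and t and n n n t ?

1

Parse trees for t and t and n n n t:
  [J [J [J [Y [G t]]] and [Y [G t]]] and [Y n [J [Y n [J [Y n [J [Y [G t]]]]]]]]]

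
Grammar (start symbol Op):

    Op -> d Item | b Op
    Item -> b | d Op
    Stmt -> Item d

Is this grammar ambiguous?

Unambiguous

(Stmt is unreachable from Op, so its rules don't affect L(Op).) Restricted to the reachable nonterminals, every rule has the form A → t or A → t B, and no two rules for the same A share a first terminal. The grammar encodes a DFA — one run per string.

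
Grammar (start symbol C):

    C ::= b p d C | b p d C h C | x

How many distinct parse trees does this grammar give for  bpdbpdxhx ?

2

Parse trees for bpdbpdxhx:
  [C b p d [C b p d [C x] h [C x]]]
  [C b p d [C b p d [C x]] h [C x]]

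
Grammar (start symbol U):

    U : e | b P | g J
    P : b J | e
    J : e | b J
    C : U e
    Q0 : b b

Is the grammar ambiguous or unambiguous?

Unambiguous

(C, Q0 are unreachable from U, so their rules don't affect L(U).) Restricted to the reachable nonterminals, every rule has the form A → t or A → t B, and no two rules for the same A share a first terminal. The grammar encodes a DFA — one run per string.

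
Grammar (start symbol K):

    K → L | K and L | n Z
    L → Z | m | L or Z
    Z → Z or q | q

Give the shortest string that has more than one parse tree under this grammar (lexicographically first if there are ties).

q or q

length 1: no string has ≥2 trees
length 2: no string has ≥2 trees
length 3: q or q has 2 parse trees

Two derivations of q or q:
  K ⇒ L ⇒ Z ⇒ Z or q ⇒ q or q
  K ⇒ L ⇒ L or Z ⇒ Z or Z ⇒ q or Z ⇒ q or q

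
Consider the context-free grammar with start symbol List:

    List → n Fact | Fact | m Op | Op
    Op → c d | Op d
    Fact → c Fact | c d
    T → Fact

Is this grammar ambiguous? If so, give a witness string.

Witness: c d

Derivation 1: List ⇒ Fact ⇒ c d
Derivation 2: List ⇒ Op ⇒ c d

Two distinct leftmost derivations for the same string.

Ambiguous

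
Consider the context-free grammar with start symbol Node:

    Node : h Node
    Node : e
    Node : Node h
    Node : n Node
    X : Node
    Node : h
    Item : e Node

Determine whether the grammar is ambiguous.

Ambiguous

Witness: h h

Derivation 1: Node ⇒ h Node ⇒ h h
Derivation 2: Node ⇒ Node h ⇒ h h

Two distinct leftmost derivations for the same string.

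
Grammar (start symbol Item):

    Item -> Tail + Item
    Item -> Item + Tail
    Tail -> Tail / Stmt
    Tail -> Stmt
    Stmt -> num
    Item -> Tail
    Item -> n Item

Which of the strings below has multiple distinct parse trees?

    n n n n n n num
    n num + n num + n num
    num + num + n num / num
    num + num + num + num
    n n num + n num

num + num + num + num

n n n n n n num: 1 tree
n num + n num + n num: 1 tree
num + num + n num / num: 1 tree
num + num + num + num: 8 trees
n n num + n num: 1 tree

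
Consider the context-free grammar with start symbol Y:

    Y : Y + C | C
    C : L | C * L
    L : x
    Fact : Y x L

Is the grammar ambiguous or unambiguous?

Unambiguous

(Fact is unreachable from Y, so its rules don't affect L(Y).) Y → Y + C | C  ;  C → C * L | L  — a left-associative chain with L at the bottom. Each string factors uniquely by precedence.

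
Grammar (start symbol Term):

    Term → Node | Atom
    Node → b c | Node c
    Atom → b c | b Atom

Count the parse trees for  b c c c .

1

Parse trees for b c c c:
  [Term [Node [Node [Node b c] c] c]]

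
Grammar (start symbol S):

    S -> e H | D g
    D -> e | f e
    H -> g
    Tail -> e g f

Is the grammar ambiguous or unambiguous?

Ambiguous

Witness: e g

Derivation 1: S ⇒ e H ⇒ e g
Derivation 2: S ⇒ D g ⇒ e g

Two distinct leftmost derivations for the same string.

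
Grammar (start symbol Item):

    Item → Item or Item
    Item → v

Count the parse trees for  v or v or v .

Parse trees for v or v or v:
  [Item [Item v] or [Item [Item v] or [Item v]]]
  [Item [Item [Item v] or [Item v]] or [Item v]]

2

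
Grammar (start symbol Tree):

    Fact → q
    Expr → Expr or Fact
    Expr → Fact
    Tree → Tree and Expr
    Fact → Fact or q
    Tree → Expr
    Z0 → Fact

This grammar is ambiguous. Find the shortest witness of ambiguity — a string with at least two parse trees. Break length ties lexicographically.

q or q

length 1: no string has ≥2 trees
length 3: q or q has 2 parse trees

Two derivations of q or q:
  Tree ⇒ Expr ⇒ Expr or Fact ⇒ Fact or Fact ⇒ q or Fact ⇒ q or q
  Tree ⇒ Expr ⇒ Fact ⇒ Fact or q ⇒ q or q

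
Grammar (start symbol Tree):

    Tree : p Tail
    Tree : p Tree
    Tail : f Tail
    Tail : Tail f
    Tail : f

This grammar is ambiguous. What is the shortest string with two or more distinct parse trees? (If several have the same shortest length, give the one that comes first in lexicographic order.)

length 2: no string has ≥2 trees
length 3: p f f has 2 parse trees

Two derivations of p f f:
  Tree ⇒ p Tail ⇒ p f Tail ⇒ p f f
  Tree ⇒ p Tail ⇒ p Tail f ⇒ p f f

p f f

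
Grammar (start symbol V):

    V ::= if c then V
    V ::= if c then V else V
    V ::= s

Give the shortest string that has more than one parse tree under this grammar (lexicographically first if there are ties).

if c then if c then s else s

length 1: no string has ≥2 trees
length 4: no string has ≥2 trees
length 6: no string has ≥2 trees
length 7: no string has ≥2 trees
length 9: if c then if c then s else s has 2 parse trees

Two derivations of if c then if c then s else s:
  V ⇒ if c then V ⇒ if c then if c then V else V ⇒ if c then if c then s else V ⇒ if c then if c then s else s
  V ⇒ if c then V else V ⇒ if c then if c then V else V ⇒ if c then if c then s else V ⇒ if c then if c then s else s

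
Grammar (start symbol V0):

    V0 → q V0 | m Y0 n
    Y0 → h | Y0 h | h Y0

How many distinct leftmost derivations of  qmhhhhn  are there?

Parse trees for qmhhhhn:
  [V0 q [V0 m [Y0 [Y0 [Y0 [Y0 h] h] h] h] n]]
  [V0 q [V0 m [Y0 [Y0 [Y0 h [Y0 h]] h] h] n]]
  [V0 q [V0 m [Y0 [Y0 h [Y0 [Y0 h] h]] h] n]]
  [V0 q [V0 m [Y0 [Y0 h [Y0 h [Y0 h]]] h] n]]
  [V0 q [V0 m [Y0 h [Y0 [Y0 [Y0 h] h] h]] n]]
  [V0 q [V0 m [Y0 h [Y0 [Y0 h [Y0 h]] h]] n]]
  [V0 q [V0 m [Y0 h [Y0 h [Y0 [Y0 h] h]]] n]]
  [V0 q [V0 m [Y0 h [Y0 h [Y0 h [Y0 h]]]] n]]

8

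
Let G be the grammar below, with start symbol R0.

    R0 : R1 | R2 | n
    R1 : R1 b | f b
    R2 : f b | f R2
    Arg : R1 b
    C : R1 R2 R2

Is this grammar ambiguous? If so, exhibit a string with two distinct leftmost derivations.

Witness: f b

Derivation 1: R0 ⇒ R1 ⇒ f b
Derivation 2: R0 ⇒ R2 ⇒ f b

Two distinct leftmost derivations for the same string.

Ambiguous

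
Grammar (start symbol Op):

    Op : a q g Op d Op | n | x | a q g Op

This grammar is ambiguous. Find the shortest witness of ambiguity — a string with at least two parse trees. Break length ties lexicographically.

length 1: no string has ≥2 trees
length 4: no string has ≥2 trees
length 6: no string has ≥2 trees
length 7: no string has ≥2 trees
length 9: a q g a q g n d n has 2 parse trees

Two derivations of a q g a q g n d n:
  Op ⇒ a q g Op d Op ⇒ a q g a q g Op d Op ⇒ a q g a q g n d Op ⇒ a q g a q g n d n
  Op ⇒ a q g Op ⇒ a q g a q g Op d Op ⇒ a q g a q g n d Op ⇒ a q g a q g n d n

a q g a q g n d n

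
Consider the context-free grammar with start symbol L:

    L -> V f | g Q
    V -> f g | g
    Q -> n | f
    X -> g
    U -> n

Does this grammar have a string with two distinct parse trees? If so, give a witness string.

Ambiguous

Witness: g f

Derivation 1: L ⇒ V f ⇒ g f
Derivation 2: L ⇒ g Q ⇒ g f

Two distinct leftmost derivations for the same string.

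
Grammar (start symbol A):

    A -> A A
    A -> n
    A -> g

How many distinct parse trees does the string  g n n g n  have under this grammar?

14

Parse trees for g n n g n (showing first 6 of 14):
  [A [A g] [A [A n] [A [A n] [A [A g] [A n]]]]]
  [A [A g] [A [A n] [A [A [A n] [A g]] [A n]]]]
  [A [A g] [A [A [A n] [A n]] [A [A g] [A n]]]]
  [A [A g] [A [A [A n] [A [A n] [A g]]] [A n]]]
  [A [A g] [A [A [A [A n] [A n]] [A g]] [A n]]]
  [A [A [A g] [A n]] [A [A n] [A [A g] [A n]]]]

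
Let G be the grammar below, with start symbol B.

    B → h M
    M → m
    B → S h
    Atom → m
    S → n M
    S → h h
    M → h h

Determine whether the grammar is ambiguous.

Ambiguous

Witness: h h h

Derivation 1: B ⇒ h M ⇒ h h h
Derivation 2: B ⇒ S h ⇒ h h h

Two distinct leftmost derivations for the same string.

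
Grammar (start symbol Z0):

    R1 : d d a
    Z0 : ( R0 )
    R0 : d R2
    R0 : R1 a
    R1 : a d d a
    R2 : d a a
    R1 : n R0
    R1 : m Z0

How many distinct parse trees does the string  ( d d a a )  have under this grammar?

2

Parse trees for ( d d a a ):
  [Z0 ( [R0 d [R2 d a a]] )]
  [Z0 ( [R0 [R1 d d a] a] )]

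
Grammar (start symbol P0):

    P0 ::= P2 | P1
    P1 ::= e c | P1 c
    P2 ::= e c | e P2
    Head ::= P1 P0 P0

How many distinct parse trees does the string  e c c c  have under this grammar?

1

Parse trees for e c c c:
  [P0 [P1 [P1 [P1 e c] c] c]]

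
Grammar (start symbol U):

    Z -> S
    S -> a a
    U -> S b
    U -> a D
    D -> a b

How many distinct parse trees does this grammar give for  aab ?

Parse trees for aab:
  [U [S a a] b]
  [U a [D a b]]

2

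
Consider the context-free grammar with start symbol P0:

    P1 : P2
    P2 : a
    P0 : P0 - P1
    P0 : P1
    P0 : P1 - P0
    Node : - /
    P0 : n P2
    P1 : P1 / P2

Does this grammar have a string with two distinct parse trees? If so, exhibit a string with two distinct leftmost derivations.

Witness: a - a

Derivation 1: P0 ⇒ P0 - P1 ⇒ P1 - P1 ⇒ P2 - P1 ⇒ a - P1 ⇒ a - P2 ⇒ a - a
Derivation 2: P0 ⇒ P1 - P0 ⇒ P2 - P0 ⇒ a - P0 ⇒ a - P1 ⇒ a - P2 ⇒ a - a

Two distinct leftmost derivations for the same string.

Ambiguous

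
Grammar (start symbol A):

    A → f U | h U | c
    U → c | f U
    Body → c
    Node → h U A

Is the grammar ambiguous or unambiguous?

Unambiguous

(Body, Node are unreachable from A, so their rules don't affect L(A).) Each reachable nonterminal has at most one production per leading terminal, and all productions are right-linear; the derivation is determined token-by-token.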